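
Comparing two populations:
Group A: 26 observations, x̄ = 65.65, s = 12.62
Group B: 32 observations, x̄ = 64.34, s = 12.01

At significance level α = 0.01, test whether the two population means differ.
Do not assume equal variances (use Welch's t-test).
Welch's two-sample t-test:
H₀: μ₁ = μ₂
H₁: μ₁ ≠ μ₂
s₁²/n₁ = 12.62²/26 = 6.1256,  s₂²/n₂ = 12.01²/32 = 4.5075
SE = √(s₁²/n₁ + s₂²/n₂) = √(6.1256 + 4.5075) = 3.2608
df (Welch-Satterthwaite) = (s₁²/n₁ + s₂²/n₂)² / [(s₁²/n₁)²/(n₁-1) + (s₂²/n₂)²/(n₂-1)] ≈ 52.43
t = (x̄₁ - x̄₂) / SE = (65.65 - 64.34) / 3.2608 = 1.31 / 3.2608 = 0.402
p-value = 0.6895

Since p-value > α = 0.01, we fail to reject H₀.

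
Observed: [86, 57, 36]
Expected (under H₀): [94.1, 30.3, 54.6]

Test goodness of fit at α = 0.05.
Chi-square goodness of fit test:
H₀: observed counts match expected distribution
H₁: observed counts differ from expected distribution
df = k - 1 = 2
χ² = Σ(O - E)²/E
   = (86 - 94.1)²/94.1 + (57 - 30.3)²/30.3 + (36 - 54.6)²/54.6
   = 0.697 + 23.528 + 6.336
   = 30.56
p-value < 0.0001

Since p-value < α = 0.05, we reject H₀.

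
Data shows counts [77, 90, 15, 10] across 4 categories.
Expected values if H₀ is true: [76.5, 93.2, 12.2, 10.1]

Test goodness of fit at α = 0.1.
Chi-square goodness of fit test:
H₀: observed counts match expected distribution
H₁: observed counts differ from expected distribution
df = k - 1 = 3
χ² = Σ(O - E)²/E
   = (77 - 76.5)²/76.5 + (90 - 93.2)²/93.2 + (15 - 12.2)²/12.2 + (10 - 10.1)²/10.1
   = 0.003 + 0.110 + 0.643 + 0.001
   = 0.76
p-value = 0.8598

Since p-value > α = 0.1, we fail to reject H₀.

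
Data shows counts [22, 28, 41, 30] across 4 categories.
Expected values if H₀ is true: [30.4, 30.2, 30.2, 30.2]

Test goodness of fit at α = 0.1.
Chi-square goodness of fit test:
H₀: observed counts match expected distribution
H₁: observed counts differ from expected distribution
df = k - 1 = 3
χ² = Σ(O - E)²/E
   = (22 - 30.4)²/30.4 + (28 - 30.2)²/30.2 + (41 - 30.2)²/30.2 + (30 - 30.2)²/30.2
   = 2.321 + 0.160 + 3.862 + 0.001
   = 6.34
p-value = 0.0960

Since p-value < α = 0.1, we reject H₀.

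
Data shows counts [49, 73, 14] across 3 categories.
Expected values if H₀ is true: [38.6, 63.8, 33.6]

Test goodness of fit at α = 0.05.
Chi-square goodness of fit test:
H₀: observed counts match expected distribution
H₁: observed counts differ from expected distribution
df = k - 1 = 2
χ² = Σ(O - E)²/E
   = (49 - 38.6)²/38.6 + (73 - 63.8)²/63.8 + (14 - 33.6)²/33.6
   = 2.802 + 1.327 + 11.433
   = 15.56
p-value = 0.0004

Since p-value < α = 0.05, we reject H₀.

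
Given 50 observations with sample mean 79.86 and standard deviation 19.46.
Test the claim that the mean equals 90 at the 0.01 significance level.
One-sample t-test:
H₀: μ = 90
H₁: μ ≠ 90
df = n - 1 = 49
t = (x̄ - μ₀) / (s/√n) = (79.86 - 90) / (19.46/√50) = -3.685
p-value = 0.0006

Since p-value < α = 0.01, we reject H₀.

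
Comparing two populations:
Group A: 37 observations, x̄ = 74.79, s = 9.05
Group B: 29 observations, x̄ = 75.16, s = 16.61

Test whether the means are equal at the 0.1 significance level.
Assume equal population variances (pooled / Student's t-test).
Student's two-sample t-test (equal variances):
H₀: μ₁ = μ₂
H₁: μ₁ ≠ μ₂
df = n₁ + n₂ - 2 = 64
Pooled variance s_p² = [(n₁-1)s₁² + (n₂-1)s₂²] / (n₁ + n₂ - 2) = [(36)(9.05²) + (28)(16.61²)] / 64 = 166.7729
SE = √(s_p²(1/n₁ + 1/n₂)) = √(166.7729 × (1/37 + 1/29)) = 3.2028
t = (x̄₁ - x̄₂) / SE = (74.79 - 75.16) / 3.2028 = -0.37 / 3.2028 = -0.116
p-value = 0.9084

Since p-value > α = 0.1, we fail to reject H₀.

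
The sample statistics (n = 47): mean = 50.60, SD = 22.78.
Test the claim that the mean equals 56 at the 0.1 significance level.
One-sample t-test:
H₀: μ = 56
H₁: μ ≠ 56
df = n - 1 = 46
t = (x̄ - μ₀) / (s/√n) = (50.60 - 56) / (22.78/√47) = -1.625
p-value = 0.1110

Since p-value > α = 0.1, we fail to reject H₀.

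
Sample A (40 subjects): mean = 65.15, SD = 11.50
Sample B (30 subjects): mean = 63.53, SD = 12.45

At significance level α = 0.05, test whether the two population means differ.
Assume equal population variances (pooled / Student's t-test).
Student's two-sample t-test (equal variances):
H₀: μ₁ = μ₂
H₁: μ₁ ≠ μ₂
df = n₁ + n₂ - 2 = 68
Pooled variance s_p² = [(n₁-1)s₁² + (n₂-1)s₂²] / (n₁ + n₂ - 2) = [(39)(11.50²) + (29)(12.45²)] / 68 = 141.9533
SE = √(s_p²(1/n₁ + 1/n₂)) = √(141.9533 × (1/40 + 1/30)) = 2.8776
t = (x̄₁ - x̄₂) / SE = (65.15 - 63.53) / 2.8776 = 1.62 / 2.8776 = 0.563
p-value = 0.5753

Since p-value > α = 0.05, we fail to reject H₀.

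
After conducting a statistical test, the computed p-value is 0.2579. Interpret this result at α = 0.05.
Since p = 0.2579 > α = 0.05, fail to reject H₀.
There is insufficient evidence to reject the null hypothesis; the result is not statistically significant at the 0.05 level.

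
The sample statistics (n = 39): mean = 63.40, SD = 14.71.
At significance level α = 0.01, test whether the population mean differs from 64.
One-sample t-test:
H₀: μ = 64
H₁: μ ≠ 64
df = n - 1 = 38
t = (x̄ - μ₀) / (s/√n) = (63.40 - 64) / (14.71/√39) = -0.255
p-value = 0.8003

Since p-value > α = 0.01, we fail to reject H₀.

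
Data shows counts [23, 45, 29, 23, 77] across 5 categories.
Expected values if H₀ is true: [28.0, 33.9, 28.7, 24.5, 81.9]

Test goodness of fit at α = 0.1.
Chi-square goodness of fit test:
H₀: observed counts match expected distribution
H₁: observed counts differ from expected distribution
df = k - 1 = 4
χ² = Σ(O - E)²/E
   = (23 - 28.0)²/28.0 + (45 - 33.9)²/33.9 + (29 - 28.7)²/28.7 + (23 - 24.5)²/24.5 + (77 - 81.9)²/81.9
   = 0.893 + 3.635 + 0.003 + 0.092 + 0.293
   = 4.92
p-value = 0.2961

Since p-value > α = 0.1, we fail to reject H₀.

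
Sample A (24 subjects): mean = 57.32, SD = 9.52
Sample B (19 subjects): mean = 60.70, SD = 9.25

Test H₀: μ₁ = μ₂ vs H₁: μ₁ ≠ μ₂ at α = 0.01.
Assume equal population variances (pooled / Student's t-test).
Student's two-sample t-test (equal variances):
H₀: μ₁ = μ₂
H₁: μ₁ ≠ μ₂
df = n₁ + n₂ - 2 = 41
Pooled variance s_p² = [(n₁-1)s₁² + (n₂-1)s₂²] / (n₁ + n₂ - 2) = [(23)(9.52²) + (18)(9.25²)] / 41 = 88.4055
SE = √(s_p²(1/n₁ + 1/n₂)) = √(88.4055 × (1/24 + 1/19)) = 2.8873
t = (x̄₁ - x̄₂) / SE = (57.32 - 60.70) / 2.8873 = -3.38 / 2.8873 = -1.171
p-value = 0.2485

Since p-value > α = 0.01, we fail to reject H₀.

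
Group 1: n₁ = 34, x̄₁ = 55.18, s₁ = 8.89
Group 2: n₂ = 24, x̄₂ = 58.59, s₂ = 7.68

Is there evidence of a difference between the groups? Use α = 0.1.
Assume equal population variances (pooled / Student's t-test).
Student's two-sample t-test (equal variances):
H₀: μ₁ = μ₂
H₁: μ₁ ≠ μ₂
df = n₁ + n₂ - 2 = 56
Pooled variance s_p² = [(n₁-1)s₁² + (n₂-1)s₂²] / (n₁ + n₂ - 2) = [(33)(8.89²) + (23)(7.68²)] / 56 = 70.7974
SE = √(s_p²(1/n₁ + 1/n₂)) = √(70.7974 × (1/34 + 1/24)) = 2.2432
t = (x̄₁ - x̄₂) / SE = (55.18 - 58.59) / 2.2432 = -3.41 / 2.2432 = -1.520
p-value = 0.1341

Since p-value > α = 0.1, we fail to reject H₀.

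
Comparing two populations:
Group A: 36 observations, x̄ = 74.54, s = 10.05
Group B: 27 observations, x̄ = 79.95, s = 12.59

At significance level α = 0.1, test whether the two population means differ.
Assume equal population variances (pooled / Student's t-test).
Student's two-sample t-test (equal variances):
H₀: μ₁ = μ₂
H₁: μ₁ ≠ μ₂
df = n₁ + n₂ - 2 = 61
Pooled variance s_p² = [(n₁-1)s₁² + (n₂-1)s₂²] / (n₁ + n₂ - 2) = [(35)(10.05²) + (26)(12.59²)] / 61 = 125.5131
SE = √(s_p²(1/n₁ + 1/n₂)) = √(125.5131 × (1/36 + 1/27)) = 2.8522
t = (x̄₁ - x̄₂) / SE = (74.54 - 79.95) / 2.8522 = -5.41 / 2.8522 = -1.897
p-value = 0.0626

Since p-value < α = 0.1, we reject H₀.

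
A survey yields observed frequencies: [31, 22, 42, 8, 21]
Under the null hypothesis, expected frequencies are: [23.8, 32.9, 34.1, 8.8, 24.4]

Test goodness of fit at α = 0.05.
Chi-square goodness of fit test:
H₀: observed counts match expected distribution
H₁: observed counts differ from expected distribution
df = k - 1 = 4
χ² = Σ(O - E)²/E
   = (31 - 23.8)²/23.8 + (22 - 32.9)²/32.9 + (42 - 34.1)²/34.1 + (8 - 8.8)²/8.8 + (21 - 24.4)²/24.4
   = 2.178 + 3.611 + 1.830 + 0.073 + 0.474
   = 8.17
p-value = 0.0857

Since p-value > α = 0.05, we fail to reject H₀.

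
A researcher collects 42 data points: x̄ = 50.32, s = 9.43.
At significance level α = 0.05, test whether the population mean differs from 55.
One-sample t-test:
H₀: μ = 55
H₁: μ ≠ 55
df = n - 1 = 41
t = (x̄ - μ₀) / (s/√n) = (50.32 - 55) / (9.43/√42) = -3.216
p-value = 0.0025

Since p-value < α = 0.05, we reject H₀.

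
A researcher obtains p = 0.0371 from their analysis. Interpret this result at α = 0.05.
Since p = 0.0371 < α = 0.05, reject H₀.
There is sufficient evidence to reject the null hypothesis; the result is statistically significant at the 0.05 level.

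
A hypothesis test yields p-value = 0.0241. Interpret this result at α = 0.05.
Since p = 0.0241 < α = 0.05, reject H₀.
There is sufficient evidence to reject the null hypothesis; the result is statistically significant at the 0.05 level.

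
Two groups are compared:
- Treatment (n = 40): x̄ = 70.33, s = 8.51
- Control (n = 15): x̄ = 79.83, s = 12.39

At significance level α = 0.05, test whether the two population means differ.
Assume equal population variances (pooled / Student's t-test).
Student's two-sample t-test (equal variances):
H₀: μ₁ = μ₂
H₁: μ₁ ≠ μ₂
df = n₁ + n₂ - 2 = 53
Pooled variance s_p² = [(n₁-1)s₁² + (n₂-1)s₂²] / (n₁ + n₂ - 2) = [(39)(8.51²) + (14)(12.39²)] / 53 = 93.8406
SE = √(s_p²(1/n₁ + 1/n₂)) = √(93.8406 × (1/40 + 1/15)) = 2.9329
t = (x̄₁ - x̄₂) / SE = (70.33 - 79.83) / 2.9329 = -9.50 / 2.9329 = -3.239
p-value = 0.0021

Since p-value < α = 0.05, we reject H₀.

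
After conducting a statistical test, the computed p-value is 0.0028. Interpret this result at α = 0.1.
Since p = 0.0028 < α = 0.1, reject H₀.
There is sufficient evidence to reject the null hypothesis; the result is statistically significant at the 0.1 level.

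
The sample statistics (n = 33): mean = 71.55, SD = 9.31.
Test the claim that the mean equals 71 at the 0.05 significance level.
One-sample t-test:
H₀: μ = 71
H₁: μ ≠ 71
df = n - 1 = 32
t = (x̄ - μ₀) / (s/√n) = (71.55 - 71) / (9.31/√33) = 0.339
p-value = 0.7366

Since p-value > α = 0.05, we fail to reject H₀.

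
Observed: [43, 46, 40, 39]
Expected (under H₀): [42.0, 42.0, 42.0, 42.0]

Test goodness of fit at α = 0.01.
Chi-square goodness of fit test:
H₀: observed counts match expected distribution
H₁: observed counts differ from expected distribution
df = k - 1 = 3
χ² = Σ(O - E)²/E
   = (43 - 42.0)²/42.0 + (46 - 42.0)²/42.0 + (40 - 42.0)²/42.0 + (39 - 42.0)²/42.0
   = 0.024 + 0.381 + 0.095 + 0.214
   = 0.71
p-value = 0.8698

Since p-value > α = 0.01, we fail to reject H₀.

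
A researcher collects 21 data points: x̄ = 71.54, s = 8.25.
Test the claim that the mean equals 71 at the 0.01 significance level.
One-sample t-test:
H₀: μ = 71
H₁: μ ≠ 71
df = n - 1 = 20
t = (x̄ - μ₀) / (s/√n) = (71.54 - 71) / (8.25/√21) = 0.300
p-value = 0.7673

Since p-value > α = 0.01, we fail to reject H₀.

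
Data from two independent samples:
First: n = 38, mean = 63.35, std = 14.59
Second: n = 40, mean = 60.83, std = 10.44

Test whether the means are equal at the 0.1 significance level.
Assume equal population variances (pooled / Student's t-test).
Student's two-sample t-test (equal variances):
H₀: μ₁ = μ₂
H₁: μ₁ ≠ μ₂
df = n₁ + n₂ - 2 = 76
Pooled variance s_p² = [(n₁-1)s₁² + (n₂-1)s₂²] / (n₁ + n₂ - 2) = [(37)(14.59²) + (39)(10.44²)] / 76 = 159.5641
SE = √(s_p²(1/n₁ + 1/n₂)) = √(159.5641 × (1/38 + 1/40)) = 2.8615
t = (x̄₁ - x̄₂) / SE = (63.35 - 60.83) / 2.8615 = 2.52 / 2.8615 = 0.881
p-value = 0.3813

Since p-value > α = 0.1, we fail to reject H₀.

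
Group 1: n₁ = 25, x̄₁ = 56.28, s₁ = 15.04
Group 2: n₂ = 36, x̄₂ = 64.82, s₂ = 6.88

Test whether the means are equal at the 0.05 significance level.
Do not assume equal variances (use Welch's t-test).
Welch's two-sample t-test:
H₀: μ₁ = μ₂
H₁: μ₁ ≠ μ₂
s₁²/n₁ = 15.04²/25 = 9.0481,  s₂²/n₂ = 6.88²/36 = 1.3148
SE = √(s₁²/n₁ + s₂²/n₂) = √(9.0481 + 1.3148) = 3.2191
df (Welch-Satterthwaite) = (s₁²/n₁ + s₂²/n₂)² / [(s₁²/n₁)²/(n₁-1) + (s₂²/n₂)²/(n₂-1)] ≈ 31.03
t = (x̄₁ - x̄₂) / SE = (56.28 - 64.82) / 3.2191 = -8.54 / 3.2191 = -2.653
p-value = 0.0125

Since p-value < α = 0.05, we reject H₀.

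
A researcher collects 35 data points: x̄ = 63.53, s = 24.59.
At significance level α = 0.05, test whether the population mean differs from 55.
One-sample t-test:
H₀: μ = 55
H₁: μ ≠ 55
df = n - 1 = 34
t = (x̄ - μ₀) / (s/√n) = (63.53 - 55) / (24.59/√35) = 2.052
p-value = 0.0479

Since p-value < α = 0.05, we reject H₀.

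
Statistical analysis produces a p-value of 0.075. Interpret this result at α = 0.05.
Since p = 0.075 > α = 0.05, fail to reject H₀.
There is insufficient evidence to reject the null hypothesis; the result is not statistically significant at the 0.05 level.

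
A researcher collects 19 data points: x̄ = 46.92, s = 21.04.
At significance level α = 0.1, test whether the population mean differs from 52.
One-sample t-test:
H₀: μ = 52
H₁: μ ≠ 52
df = n - 1 = 18
t = (x̄ - μ₀) / (s/√n) = (46.92 - 52) / (21.04/√19) = -1.052
p-value = 0.3065

Since p-value > α = 0.1, we fail to reject H₀.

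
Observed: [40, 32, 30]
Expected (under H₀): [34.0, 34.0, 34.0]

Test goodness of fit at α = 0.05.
Chi-square goodness of fit test:
H₀: observed counts match expected distribution
H₁: observed counts differ from expected distribution
df = k - 1 = 2
χ² = Σ(O - E)²/E
   = (40 - 34.0)²/34.0 + (32 - 34.0)²/34.0 + (30 - 34.0)²/34.0
   = 1.059 + 0.118 + 0.471
   = 1.65
p-value = 0.4389

Since p-value > α = 0.05, we fail to reject H₀.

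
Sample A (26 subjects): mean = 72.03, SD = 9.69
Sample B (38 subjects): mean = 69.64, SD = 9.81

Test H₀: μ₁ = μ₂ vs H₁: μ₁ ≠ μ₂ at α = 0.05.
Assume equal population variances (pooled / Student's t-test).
Student's two-sample t-test (equal variances):
H₀: μ₁ = μ₂
H₁: μ₁ ≠ μ₂
df = n₁ + n₂ - 2 = 62
Pooled variance s_p² = [(n₁-1)s₁² + (n₂-1)s₂²] / (n₁ + n₂ - 2) = [(25)(9.69²) + (37)(9.81²)] / 62 = 95.2926
SE = √(s_p²(1/n₁ + 1/n₂)) = √(95.2926 × (1/26 + 1/38)) = 2.4845
t = (x̄₁ - x̄₂) / SE = (72.03 - 69.64) / 2.4845 = 2.39 / 2.4845 = 0.962
p-value = 0.3398

Since p-value > α = 0.05, we fail to reject H₀.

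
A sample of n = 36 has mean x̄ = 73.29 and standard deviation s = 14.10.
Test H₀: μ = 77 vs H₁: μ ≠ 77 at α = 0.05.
One-sample t-test:
H₀: μ = 77
H₁: μ ≠ 77
df = n - 1 = 35
t = (x̄ - μ₀) / (s/√n) = (73.29 - 77) / (14.10/√36) = -1.579
p-value = 0.1234

Since p-value > α = 0.05, we fail to reject H₀.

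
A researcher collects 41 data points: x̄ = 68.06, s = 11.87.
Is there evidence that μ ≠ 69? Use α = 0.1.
One-sample t-test:
H₀: μ = 69
H₁: μ ≠ 69
df = n - 1 = 40
t = (x̄ - μ₀) / (s/√n) = (68.06 - 69) / (11.87/√41) = -0.507
p-value = 0.6149

Since p-value > α = 0.1, we fail to reject H₀.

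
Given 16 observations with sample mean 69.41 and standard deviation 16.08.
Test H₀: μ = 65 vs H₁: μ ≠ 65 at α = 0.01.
One-sample t-test:
H₀: μ = 65
H₁: μ ≠ 65
df = n - 1 = 15
t = (x̄ - μ₀) / (s/√n) = (69.41 - 65) / (16.08/√16) = 1.097
p-value = 0.2899

Since p-value > α = 0.01, we fail to reject H₀.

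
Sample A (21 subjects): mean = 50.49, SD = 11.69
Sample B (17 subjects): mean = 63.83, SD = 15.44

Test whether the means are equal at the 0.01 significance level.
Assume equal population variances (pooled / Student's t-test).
Student's two-sample t-test (equal variances):
H₀: μ₁ = μ₂
H₁: μ₁ ≠ μ₂
df = n₁ + n₂ - 2 = 36
Pooled variance s_p² = [(n₁-1)s₁² + (n₂-1)s₂²] / (n₁ + n₂ - 2) = [(20)(11.69²) + (16)(15.44²)] / 36 = 181.8728
SE = √(s_p²(1/n₁ + 1/n₂)) = √(181.8728 × (1/21 + 1/17)) = 4.3999
t = (x̄₁ - x̄₂) / SE = (50.49 - 63.83) / 4.3999 = -13.34 / 4.3999 = -3.032
p-value = 0.0045

Since p-value < α = 0.01, we reject H₀.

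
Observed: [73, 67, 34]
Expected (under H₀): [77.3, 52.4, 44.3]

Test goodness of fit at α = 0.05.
Chi-square goodness of fit test:
H₀: observed counts match expected distribution
H₁: observed counts differ from expected distribution
df = k - 1 = 2
χ² = Σ(O - E)²/E
   = (73 - 77.3)²/77.3 + (67 - 52.4)²/52.4 + (34 - 44.3)²/44.3
   = 0.239 + 4.068 + 2.395
   = 6.70
p-value = 0.0351

Since p-value < α = 0.05, we reject H₀.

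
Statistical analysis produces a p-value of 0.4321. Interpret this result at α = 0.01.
Since p = 0.4321 > α = 0.01, fail to reject H₀.
There is insufficient evidence to reject the null hypothesis; the result is not statistically significant at the 0.01 level.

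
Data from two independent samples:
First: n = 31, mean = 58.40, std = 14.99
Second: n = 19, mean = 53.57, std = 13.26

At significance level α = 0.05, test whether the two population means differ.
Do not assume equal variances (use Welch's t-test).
Welch's two-sample t-test:
H₀: μ₁ = μ₂
H₁: μ₁ ≠ μ₂
s₁²/n₁ = 14.99²/31 = 7.2484,  s₂²/n₂ = 13.26²/19 = 9.2541
SE = √(s₁²/n₁ + s₂²/n₂) = √(7.2484 + 9.2541) = 4.0623
df (Welch-Satterthwaite) = (s₁²/n₁ + s₂²/n₂)² / [(s₁²/n₁)²/(n₁-1) + (s₂²/n₂)²/(n₂-1)] ≈ 41.84
t = (x̄₁ - x̄₂) / SE = (58.40 - 53.57) / 4.0623 = 4.83 / 4.0623 = 1.189
p-value = 0.2412

Since p-value > α = 0.05, we fail to reject H₀.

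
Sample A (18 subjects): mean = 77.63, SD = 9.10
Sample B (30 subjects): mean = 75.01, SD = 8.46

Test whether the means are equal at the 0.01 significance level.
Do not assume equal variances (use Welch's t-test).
Welch's two-sample t-test:
H₀: μ₁ = μ₂
H₁: μ₁ ≠ μ₂
s₁²/n₁ = 9.10²/18 = 4.6006,  s₂²/n₂ = 8.46²/30 = 2.3857
SE = √(s₁²/n₁ + s₂²/n₂) = √(4.6006 + 2.3857) = 2.6432
df (Welch-Satterthwaite) = (s₁²/n₁ + s₂²/n₂)² / [(s₁²/n₁)²/(n₁-1) + (s₂²/n₂)²/(n₂-1)] ≈ 33.86
t = (x̄₁ - x̄₂) / SE = (77.63 - 75.01) / 2.6432 = 2.62 / 2.6432 = 0.991
p-value = 0.3286

Since p-value > α = 0.01, we fail to reject H₀.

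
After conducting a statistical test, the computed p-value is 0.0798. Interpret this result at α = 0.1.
Since p = 0.0798 < α = 0.1, reject H₀.
There is sufficient evidence to reject the null hypothesis; the result is statistically significant at the 0.1 level.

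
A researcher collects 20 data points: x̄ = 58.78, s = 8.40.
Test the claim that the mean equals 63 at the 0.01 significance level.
One-sample t-test:
H₀: μ = 63
H₁: μ ≠ 63
df = n - 1 = 19
t = (x̄ - μ₀) / (s/√n) = (58.78 - 63) / (8.40/√20) = -2.247
p-value = 0.0367

Since p-value > α = 0.01, we fail to reject H₀.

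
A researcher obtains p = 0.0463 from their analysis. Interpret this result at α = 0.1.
Since p = 0.0463 < α = 0.1, reject H₀.
There is sufficient evidence to reject the null hypothesis; the result is statistically significant at the 0.1 level.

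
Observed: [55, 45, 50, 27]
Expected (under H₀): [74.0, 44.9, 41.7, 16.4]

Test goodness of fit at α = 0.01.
Chi-square goodness of fit test:
H₀: observed counts match expected distribution
H₁: observed counts differ from expected distribution
df = k - 1 = 3
χ² = Σ(O - E)²/E
   = (55 - 74.0)²/74.0 + (45 - 44.9)²/44.9 + (50 - 41.7)²/41.7 + (27 - 16.4)²/16.4
   = 4.878 + 0.000 + 1.652 + 6.851
   = 13.38
p-value = 0.0039

Since p-value < α = 0.01, we reject H₀.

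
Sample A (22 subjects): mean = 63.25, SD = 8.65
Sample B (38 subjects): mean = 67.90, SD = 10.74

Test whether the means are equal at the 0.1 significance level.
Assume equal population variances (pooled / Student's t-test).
Student's two-sample t-test (equal variances):
H₀: μ₁ = μ₂
H₁: μ₁ ≠ μ₂
df = n₁ + n₂ - 2 = 58
Pooled variance s_p² = [(n₁-1)s₁² + (n₂-1)s₂²] / (n₁ + n₂ - 2) = [(21)(8.65²) + (37)(10.74²)] / 58 = 100.6747
SE = √(s_p²(1/n₁ + 1/n₂)) = √(100.6747 × (1/22 + 1/38)) = 2.6880
t = (x̄₁ - x̄₂) / SE = (63.25 - 67.90) / 2.6880 = -4.65 / 2.6880 = -1.730
p-value = 0.0890

Since p-value < α = 0.1, we reject H₀.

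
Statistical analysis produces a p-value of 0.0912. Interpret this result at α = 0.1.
Since p = 0.0912 < α = 0.1, reject H₀.
There is sufficient evidence to reject the null hypothesis; the result is statistically significant at the 0.1 level.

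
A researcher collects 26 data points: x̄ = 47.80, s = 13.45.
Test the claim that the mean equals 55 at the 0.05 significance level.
One-sample t-test:
H₀: μ = 55
H₁: μ ≠ 55
df = n - 1 = 25
t = (x̄ - μ₀) / (s/√n) = (47.80 - 55) / (13.45/√26) = -2.730
p-value = 0.0114

Since p-value < α = 0.05, we reject H₀.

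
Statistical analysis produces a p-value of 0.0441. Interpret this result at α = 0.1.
Since p = 0.0441 < α = 0.1, reject H₀.
There is sufficient evidence to reject the null hypothesis; the result is statistically significant at the 0.1 level.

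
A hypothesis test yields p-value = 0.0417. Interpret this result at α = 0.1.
Since p = 0.0417 < α = 0.1, reject H₀.
There is sufficient evidence to reject the null hypothesis; the result is statistically significant at the 0.1 level.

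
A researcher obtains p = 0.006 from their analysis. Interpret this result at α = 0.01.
Since p = 0.006 < α = 0.01, reject H₀.
There is sufficient evidence to reject the null hypothesis; the result is statistically significant at the 0.01 level.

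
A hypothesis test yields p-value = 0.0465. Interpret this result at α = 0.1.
Since p = 0.0465 < α = 0.1, reject H₀.
There is sufficient evidence to reject the null hypothesis; the result is statistically significant at the 0.1 level.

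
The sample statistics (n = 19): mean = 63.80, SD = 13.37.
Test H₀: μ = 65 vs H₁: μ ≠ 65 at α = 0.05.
One-sample t-test:
H₀: μ = 65
H₁: μ ≠ 65
df = n - 1 = 18
t = (x̄ - μ₀) / (s/√n) = (63.80 - 65) / (13.37/√19) = -0.391
p-value = 0.7002

Since p-value > α = 0.05, we fail to reject H₀.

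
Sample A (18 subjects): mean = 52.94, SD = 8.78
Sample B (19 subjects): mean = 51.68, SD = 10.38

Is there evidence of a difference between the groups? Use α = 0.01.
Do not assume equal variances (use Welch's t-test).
Welch's two-sample t-test:
H₀: μ₁ = μ₂
H₁: μ₁ ≠ μ₂
s₁²/n₁ = 8.78²/18 = 4.2827,  s₂²/n₂ = 10.38²/19 = 5.6708
SE = √(s₁²/n₁ + s₂²/n₂) = √(4.2827 + 5.6708) = 3.1549
df (Welch-Satterthwaite) = (s₁²/n₁ + s₂²/n₂)² / [(s₁²/n₁)²/(n₁-1) + (s₂²/n₂)²/(n₂-1)] ≈ 34.57
t = (x̄₁ - x̄₂) / SE = (52.94 - 51.68) / 3.1549 = 1.26 / 3.1549 = 0.399
p-value = 0.6921

Since p-value > α = 0.01, we fail to reject H₀.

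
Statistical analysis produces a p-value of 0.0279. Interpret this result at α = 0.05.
Since p = 0.0279 < α = 0.05, reject H₀.
There is sufficient evidence to reject the null hypothesis; the result is statistically significant at the 0.05 level.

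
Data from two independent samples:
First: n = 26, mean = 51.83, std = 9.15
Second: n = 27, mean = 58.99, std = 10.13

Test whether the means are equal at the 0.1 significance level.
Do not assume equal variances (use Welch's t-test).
Welch's two-sample t-test:
H₀: μ₁ = μ₂
H₁: μ₁ ≠ μ₂
s₁²/n₁ = 9.15²/26 = 3.2201,  s₂²/n₂ = 10.13²/27 = 3.8006
SE = √(s₁²/n₁ + s₂²/n₂) = √(3.2201 + 3.8006) = 2.6497
df (Welch-Satterthwaite) = (s₁²/n₁ + s₂²/n₂)² / [(s₁²/n₁)²/(n₁-1) + (s₂²/n₂)²/(n₂-1)] ≈ 50.80
t = (x̄₁ - x̄₂) / SE = (51.83 - 58.99) / 2.6497 = -7.16 / 2.6497 = -2.702
p-value = 0.0093

Since p-value < α = 0.1, we reject H₀.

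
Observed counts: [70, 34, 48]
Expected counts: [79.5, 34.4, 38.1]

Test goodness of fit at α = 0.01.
Chi-square goodness of fit test:
H₀: observed counts match expected distribution
H₁: observed counts differ from expected distribution
df = k - 1 = 2
χ² = Σ(O - E)²/E
   = (70 - 79.5)²/79.5 + (34 - 34.4)²/34.4 + (48 - 38.1)²/38.1
   = 1.135 + 0.005 + 2.572
   = 3.71
p-value = 0.1563

Since p-value > α = 0.01, we fail to reject H₀.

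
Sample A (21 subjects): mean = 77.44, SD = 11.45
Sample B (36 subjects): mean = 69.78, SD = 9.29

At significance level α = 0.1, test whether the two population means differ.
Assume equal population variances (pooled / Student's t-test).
Student's two-sample t-test (equal variances):
H₀: μ₁ = μ₂
H₁: μ₁ ≠ μ₂
df = n₁ + n₂ - 2 = 55
Pooled variance s_p² = [(n₁-1)s₁² + (n₂-1)s₂²] / (n₁ + n₂ - 2) = [(20)(11.45²) + (35)(9.29²)] / 55 = 102.5944
SE = √(s_p²(1/n₁ + 1/n₂)) = √(102.5944 × (1/21 + 1/36)) = 2.7812
t = (x̄₁ - x̄₂) / SE = (77.44 - 69.78) / 2.7812 = 7.66 / 2.7812 = 2.754
p-value = 0.0080

Since p-value < α = 0.1, we reject H₀.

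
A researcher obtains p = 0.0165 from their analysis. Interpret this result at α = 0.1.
Since p = 0.0165 < α = 0.1, reject H₀.
There is sufficient evidence to reject the null hypothesis; the result is statistically significant at the 0.1 level.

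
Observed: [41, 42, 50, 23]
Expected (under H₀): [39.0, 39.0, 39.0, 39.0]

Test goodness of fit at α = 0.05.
Chi-square goodness of fit test:
H₀: observed counts match expected distribution
H₁: observed counts differ from expected distribution
df = k - 1 = 3
χ² = Σ(O - E)²/E
   = (41 - 39.0)²/39.0 + (42 - 39.0)²/39.0 + (50 - 39.0)²/39.0 + (23 - 39.0)²/39.0
   = 0.103 + 0.231 + 3.103 + 6.564
   = 10.00
p-value = 0.0186

Since p-value < α = 0.05, we reject H₀.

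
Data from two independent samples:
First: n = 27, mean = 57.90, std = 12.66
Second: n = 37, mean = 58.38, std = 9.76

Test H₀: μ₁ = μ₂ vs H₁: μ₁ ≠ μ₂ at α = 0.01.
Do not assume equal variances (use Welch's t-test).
Welch's two-sample t-test:
H₀: μ₁ = μ₂
H₁: μ₁ ≠ μ₂
s₁²/n₁ = 12.66²/27 = 5.9361,  s₂²/n₂ = 9.76²/37 = 2.5745
SE = √(s₁²/n₁ + s₂²/n₂) = √(5.9361 + 2.5745) = 2.9173
df (Welch-Satterthwaite) = (s₁²/n₁ + s₂²/n₂)² / [(s₁²/n₁)²/(n₁-1) + (s₂²/n₂)²/(n₂-1)] ≈ 47.05
t = (x̄₁ - x̄₂) / SE = (57.90 - 58.38) / 2.9173 = -0.48 / 2.9173 = -0.165
p-value = 0.8700

Since p-value > α = 0.01, we fail to reject H₀.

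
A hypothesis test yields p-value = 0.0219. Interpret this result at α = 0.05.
Since p = 0.0219 < α = 0.05, reject H₀.
There is sufficient evidence to reject the null hypothesis; the result is statistically significant at the 0.05 level.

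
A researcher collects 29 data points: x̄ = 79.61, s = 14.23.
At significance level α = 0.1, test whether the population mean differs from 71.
One-sample t-test:
H₀: μ = 71
H₁: μ ≠ 71
df = n - 1 = 28
t = (x̄ - μ₀) / (s/√n) = (79.61 - 71) / (14.23/√29) = 3.258
p-value = 0.0029

Since p-value < α = 0.1, we reject H₀.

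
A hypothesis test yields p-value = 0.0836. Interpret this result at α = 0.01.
Since p = 0.0836 > α = 0.01, fail to reject H₀.
There is insufficient evidence to reject the null hypothesis; the result is not statistically significant at the 0.01 level.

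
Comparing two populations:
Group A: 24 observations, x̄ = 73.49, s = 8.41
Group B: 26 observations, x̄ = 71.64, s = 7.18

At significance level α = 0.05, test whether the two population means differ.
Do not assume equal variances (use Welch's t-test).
Welch's two-sample t-test:
H₀: μ₁ = μ₂
H₁: μ₁ ≠ μ₂
s₁²/n₁ = 8.41²/24 = 2.9470,  s₂²/n₂ = 7.18²/26 = 1.9828
SE = √(s₁²/n₁ + s₂²/n₂) = √(2.9470 + 1.9828) = 2.2203
df (Welch-Satterthwaite) = (s₁²/n₁ + s₂²/n₂)² / [(s₁²/n₁)²/(n₁-1) + (s₂²/n₂)²/(n₂-1)] ≈ 45.44
t = (x̄₁ - x̄₂) / SE = (73.49 - 71.64) / 2.2203 = 1.85 / 2.2203 = 0.833
p-value = 0.4091

Since p-value > α = 0.05, we fail to reject H₀.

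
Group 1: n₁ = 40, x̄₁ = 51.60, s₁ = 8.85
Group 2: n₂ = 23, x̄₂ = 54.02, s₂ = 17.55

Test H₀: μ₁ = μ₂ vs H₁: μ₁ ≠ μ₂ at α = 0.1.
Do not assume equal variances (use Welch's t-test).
Welch's two-sample t-test:
H₀: μ₁ = μ₂
H₁: μ₁ ≠ μ₂
s₁²/n₁ = 8.85²/40 = 1.9581,  s₂²/n₂ = 17.55²/23 = 13.3914
SE = √(s₁²/n₁ + s₂²/n₂) = √(1.9581 + 13.3914) = 3.9178
df (Welch-Satterthwaite) = (s₁²/n₁ + s₂²/n₂)² / [(s₁²/n₁)²/(n₁-1) + (s₂²/n₂)²/(n₂-1)] ≈ 28.56
t = (x̄₁ - x̄₂) / SE = (51.60 - 54.02) / 3.9178 = -2.42 / 3.9178 = -0.618
p-value = 0.5417

Since p-value > α = 0.1, we fail to reject H₀.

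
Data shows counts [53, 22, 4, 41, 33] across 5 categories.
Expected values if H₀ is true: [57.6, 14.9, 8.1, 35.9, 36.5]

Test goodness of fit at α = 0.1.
Chi-square goodness of fit test:
H₀: observed counts match expected distribution
H₁: observed counts differ from expected distribution
df = k - 1 = 4
χ² = Σ(O - E)²/E
   = (53 - 57.6)²/57.6 + (22 - 14.9)²/14.9 + (4 - 8.1)²/8.1 + (41 - 35.9)²/35.9 + (33 - 36.5)²/36.5
   = 0.367 + 3.383 + 2.075 + 0.725 + 0.336
   = 6.89
p-value = 0.1420

Since p-value > α = 0.1, we fail to reject H₀.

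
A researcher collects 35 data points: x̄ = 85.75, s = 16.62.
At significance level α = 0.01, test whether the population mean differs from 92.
One-sample t-test:
H₀: μ = 92
H₁: μ ≠ 92
df = n - 1 = 34
t = (x̄ - μ₀) / (s/√n) = (85.75 - 92) / (16.62/√35) = -2.225
p-value = 0.0328

Since p-value > α = 0.01, we fail to reject H₀.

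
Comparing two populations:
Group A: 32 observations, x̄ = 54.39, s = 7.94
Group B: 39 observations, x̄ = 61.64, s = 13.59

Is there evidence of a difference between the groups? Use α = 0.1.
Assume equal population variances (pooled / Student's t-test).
Student's two-sample t-test (equal variances):
H₀: μ₁ = μ₂
H₁: μ₁ ≠ μ₂
df = n₁ + n₂ - 2 = 69
Pooled variance s_p² = [(n₁-1)s₁² + (n₂-1)s₂²] / (n₁ + n₂ - 2) = [(31)(7.94²) + (38)(13.59²)] / 69 = 130.0362
SE = √(s_p²(1/n₁ + 1/n₂)) = √(130.0362 × (1/32 + 1/39)) = 2.7199
t = (x̄₁ - x̄₂) / SE = (54.39 - 61.64) / 2.7199 = -7.25 / 2.7199 = -2.666
p-value = 0.0096

Since p-value < α = 0.1, we reject H₀.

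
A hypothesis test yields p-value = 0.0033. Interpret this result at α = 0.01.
Since p = 0.0033 < α = 0.01, reject H₀.
There is sufficient evidence to reject the null hypothesis; the result is statistically significant at the 0.01 level.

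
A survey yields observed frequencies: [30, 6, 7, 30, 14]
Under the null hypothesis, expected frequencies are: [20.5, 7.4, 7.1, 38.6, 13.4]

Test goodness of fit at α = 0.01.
Chi-square goodness of fit test:
H₀: observed counts match expected distribution
H₁: observed counts differ from expected distribution
df = k - 1 = 4
χ² = Σ(O - E)²/E
   = (30 - 20.5)²/20.5 + (6 - 7.4)²/7.4 + (7 - 7.1)²/7.1 + (30 - 38.6)²/38.6 + (14 - 13.4)²/13.4
   = 4.402 + 0.265 + 0.001 + 1.916 + 0.027
   = 6.61
p-value = 0.1579

Since p-value > α = 0.01, we fail to reject H₀.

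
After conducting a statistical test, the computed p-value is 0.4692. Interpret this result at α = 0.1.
Since p = 0.4692 > α = 0.1, fail to reject H₀.
There is insufficient evidence to reject the null hypothesis; the result is not statistically significant at the 0.1 level.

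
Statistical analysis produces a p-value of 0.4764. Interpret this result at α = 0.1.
Since p = 0.4764 > α = 0.1, fail to reject H₀.
There is insufficient evidence to reject the null hypothesis; the result is not statistically significant at the 0.1 level.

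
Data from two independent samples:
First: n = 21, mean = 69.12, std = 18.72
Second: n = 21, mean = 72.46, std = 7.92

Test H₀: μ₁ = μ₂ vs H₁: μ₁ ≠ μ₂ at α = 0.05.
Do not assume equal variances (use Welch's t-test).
Welch's two-sample t-test:
H₀: μ₁ = μ₂
H₁: μ₁ ≠ μ₂
s₁²/n₁ = 18.72²/21 = 16.6875,  s₂²/n₂ = 7.92²/21 = 2.9870
SE = √(s₁²/n₁ + s₂²/n₂) = √(16.6875 + 2.9870) = 4.4356
df (Welch-Satterthwaite) = (s₁²/n₁ + s₂²/n₂)² / [(s₁²/n₁)²/(n₁-1) + (s₂²/n₂)²/(n₂-1)] ≈ 26.94
t = (x̄₁ - x̄₂) / SE = (69.12 - 72.46) / 4.4356 = -3.34 / 4.4356 = -0.753
p-value = 0.4580

Since p-value > α = 0.05, we fail to reject H₀.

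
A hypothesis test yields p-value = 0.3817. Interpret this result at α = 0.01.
Since p = 0.3817 > α = 0.01, fail to reject H₀.
There is insufficient evidence to reject the null hypothesis; the result is not statistically significant at the 0.01 level.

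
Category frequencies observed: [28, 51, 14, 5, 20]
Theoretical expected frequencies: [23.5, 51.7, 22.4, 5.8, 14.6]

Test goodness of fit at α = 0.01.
Chi-square goodness of fit test:
H₀: observed counts match expected distribution
H₁: observed counts differ from expected distribution
df = k - 1 = 4
χ² = Σ(O - E)²/E
   = (28 - 23.5)²/23.5 + (51 - 51.7)²/51.7 + (14 - 22.4)²/22.4 + (5 - 5.8)²/5.8 + (20 - 14.6)²/14.6
   = 0.862 + 0.009 + 3.150 + 0.110 + 1.997
   = 6.13
p-value = 0.1897

Since p-value > α = 0.01, we fail to reject H₀.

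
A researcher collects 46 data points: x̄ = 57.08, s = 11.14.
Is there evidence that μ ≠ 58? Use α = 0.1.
One-sample t-test:
H₀: μ = 58
H₁: μ ≠ 58
df = n - 1 = 45
t = (x̄ - μ₀) / (s/√n) = (57.08 - 58) / (11.14/√46) = -0.560
p-value = 0.5782

Since p-value > α = 0.1, we fail to reject H₀.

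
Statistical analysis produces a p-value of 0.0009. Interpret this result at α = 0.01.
Since p = 0.0009 < α = 0.01, reject H₀.
There is sufficient evidence to reject the null hypothesis; the result is statistically significant at the 0.01 level.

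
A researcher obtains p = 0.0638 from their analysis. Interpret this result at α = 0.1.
Since p = 0.0638 < α = 0.1, reject H₀.
There is sufficient evidence to reject the null hypothesis; the result is statistically significant at the 0.1 level.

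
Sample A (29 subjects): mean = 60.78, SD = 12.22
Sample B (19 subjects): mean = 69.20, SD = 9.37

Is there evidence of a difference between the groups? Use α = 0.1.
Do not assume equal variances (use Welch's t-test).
Welch's two-sample t-test:
H₀: μ₁ = μ₂
H₁: μ₁ ≠ μ₂
s₁²/n₁ = 12.22²/29 = 5.1493,  s₂²/n₂ = 9.37²/19 = 4.6209
SE = √(s₁²/n₁ + s₂²/n₂) = √(5.1493 + 4.6209) = 3.1257
df (Welch-Satterthwaite) = (s₁²/n₁ + s₂²/n₂)² / [(s₁²/n₁)²/(n₁-1) + (s₂²/n₂)²/(n₂-1)] ≈ 44.75
t = (x̄₁ - x̄₂) / SE = (60.78 - 69.20) / 3.1257 = -8.42 / 3.1257 = -2.694
p-value = 0.0099

Since p-value < α = 0.1, we reject H₀.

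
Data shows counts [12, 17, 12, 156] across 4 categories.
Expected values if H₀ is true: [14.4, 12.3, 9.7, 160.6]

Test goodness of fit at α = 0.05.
Chi-square goodness of fit test:
H₀: observed counts match expected distribution
H₁: observed counts differ from expected distribution
df = k - 1 = 3
χ² = Σ(O - E)²/E
   = (12 - 14.4)²/14.4 + (17 - 12.3)²/12.3 + (12 - 9.7)²/9.7 + (156 - 160.6)²/160.6
   = 0.400 + 1.796 + 0.545 + 0.132
   = 2.87
p-value = 0.4116

Since p-value > α = 0.05, we fail to reject H₀.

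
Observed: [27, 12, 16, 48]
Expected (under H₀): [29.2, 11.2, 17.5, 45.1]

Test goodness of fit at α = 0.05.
Chi-square goodness of fit test:
H₀: observed counts match expected distribution
H₁: observed counts differ from expected distribution
df = k - 1 = 3
χ² = Σ(O - E)²/E
   = (27 - 29.2)²/29.2 + (12 - 11.2)²/11.2 + (16 - 17.5)²/17.5 + (48 - 45.1)²/45.1
   = 0.166 + 0.057 + 0.129 + 0.186
   = 0.54
p-value = 0.9105

Since p-value > α = 0.05, we fail to reject H₀.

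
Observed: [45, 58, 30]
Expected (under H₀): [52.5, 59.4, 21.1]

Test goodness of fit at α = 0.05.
Chi-square goodness of fit test:
H₀: observed counts match expected distribution
H₁: observed counts differ from expected distribution
df = k - 1 = 2
χ² = Σ(O - E)²/E
   = (45 - 52.5)²/52.5 + (58 - 59.4)²/59.4 + (30 - 21.1)²/21.1
   = 1.071 + 0.033 + 3.754
   = 4.86
p-value = 0.0881

Since p-value > α = 0.05, we fail to reject H₀.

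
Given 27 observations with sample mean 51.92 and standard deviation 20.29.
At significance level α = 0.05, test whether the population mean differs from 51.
One-sample t-test:
H₀: μ = 51
H₁: μ ≠ 51
df = n - 1 = 26
t = (x̄ - μ₀) / (s/√n) = (51.92 - 51) / (20.29/√27) = 0.236
p-value = 0.8156

Since p-value > α = 0.05, we fail to reject H₀.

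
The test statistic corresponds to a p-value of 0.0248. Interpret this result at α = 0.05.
Since p = 0.0248 < α = 0.05, reject H₀.
There is sufficient evidence to reject the null hypothesis; the result is statistically significant at the 0.05 level.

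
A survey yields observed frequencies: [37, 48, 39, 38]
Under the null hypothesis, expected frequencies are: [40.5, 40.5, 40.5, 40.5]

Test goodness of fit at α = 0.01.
Chi-square goodness of fit test:
H₀: observed counts match expected distribution
H₁: observed counts differ from expected distribution
df = k - 1 = 3
χ² = Σ(O - E)²/E
   = (37 - 40.5)²/40.5 + (48 - 40.5)²/40.5 + (39 - 40.5)²/40.5 + (38 - 40.5)²/40.5
   = 0.302 + 1.389 + 0.056 + 0.154
   = 1.90
p-value = 0.5932

Since p-value > α = 0.01, we fail to reject H₀.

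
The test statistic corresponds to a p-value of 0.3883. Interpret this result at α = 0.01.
Since p = 0.3883 > α = 0.01, fail to reject H₀.
There is insufficient evidence to reject the null hypothesis; the result is not statistically significant at the 0.01 level.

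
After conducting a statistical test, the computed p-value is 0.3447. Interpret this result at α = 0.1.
Since p = 0.3447 > α = 0.1, fail to reject H₀.
There is insufficient evidence to reject the null hypothesis; the result is not statistically significant at the 0.1 level.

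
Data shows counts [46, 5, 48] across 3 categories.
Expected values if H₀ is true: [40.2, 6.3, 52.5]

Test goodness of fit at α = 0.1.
Chi-square goodness of fit test:
H₀: observed counts match expected distribution
H₁: observed counts differ from expected distribution
df = k - 1 = 2
χ² = Σ(O - E)²/E
   = (46 - 40.2)²/40.2 + (5 - 6.3)²/6.3 + (48 - 52.5)²/52.5
   = 0.837 + 0.268 + 0.386
   = 1.49
p-value = 0.4745

Since p-value > α = 0.1, we fail to reject H₀.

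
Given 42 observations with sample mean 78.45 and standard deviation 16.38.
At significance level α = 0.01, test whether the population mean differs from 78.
One-sample t-test:
H₀: μ = 78
H₁: μ ≠ 78
df = n - 1 = 41
t = (x̄ - μ₀) / (s/√n) = (78.45 - 78) / (16.38/√42) = 0.178
p-value = 0.8596

Since p-value > α = 0.01, we fail to reject H₀.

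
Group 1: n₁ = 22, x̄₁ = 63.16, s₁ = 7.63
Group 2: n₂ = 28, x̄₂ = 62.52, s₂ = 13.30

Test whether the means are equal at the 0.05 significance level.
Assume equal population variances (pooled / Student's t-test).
Student's two-sample t-test (equal variances):
H₀: μ₁ = μ₂
H₁: μ₁ ≠ μ₂
df = n₁ + n₂ - 2 = 48
Pooled variance s_p² = [(n₁-1)s₁² + (n₂-1)s₂²] / (n₁ + n₂ - 2) = [(21)(7.63²) + (27)(13.30²)] / 48 = 124.9705
SE = √(s_p²(1/n₁ + 1/n₂)) = √(124.9705 × (1/22 + 1/28)) = 3.1849
t = (x̄₁ - x̄₂) / SE = (63.16 - 62.52) / 3.1849 = 0.64 / 3.1849 = 0.201
p-value = 0.8416

Since p-value > α = 0.05, we fail to reject H₀.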